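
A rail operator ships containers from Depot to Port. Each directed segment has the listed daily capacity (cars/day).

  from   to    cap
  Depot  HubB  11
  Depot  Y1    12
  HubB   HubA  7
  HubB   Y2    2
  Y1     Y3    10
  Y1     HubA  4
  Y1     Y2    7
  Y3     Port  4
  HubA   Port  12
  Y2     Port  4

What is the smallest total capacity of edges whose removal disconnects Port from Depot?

Augment Depot→HubB→HubA→Port: bottleneck 7, flow now 7.
Augment Depot→HubB→Y2→Port: bottleneck 2, flow now 9.
Augment Depot→Y1→Y3→Port: bottleneck 4, flow now 13.
Augment Depot→Y1→HubA→Port: bottleneck 4, flow now 17.
Augment Depot→Y1→Y2→Port: bottleneck 2, flow now 19.
No augmenting path remains; maximum flow = 19.
By max-flow min-cut, the minimum cut capacity equals the max flow.
In the residual graph, reachable from Depot: {Depot, HubB, Y1, Y3, Y2}.
Min-cut edges: HubB→HubA (7), Y1→HubA (4), Y3→Port (4), Y2→Port (4); capacity 7 + 4 + 4 + 4 = 19.

19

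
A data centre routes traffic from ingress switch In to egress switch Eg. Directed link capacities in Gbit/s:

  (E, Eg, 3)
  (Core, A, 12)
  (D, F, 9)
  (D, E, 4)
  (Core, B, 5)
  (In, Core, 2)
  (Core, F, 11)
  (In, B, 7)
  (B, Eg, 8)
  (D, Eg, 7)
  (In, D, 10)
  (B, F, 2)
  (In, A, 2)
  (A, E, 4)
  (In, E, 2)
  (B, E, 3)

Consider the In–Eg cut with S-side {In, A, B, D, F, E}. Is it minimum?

Given cut capacity: 2 + 8 + 7 + 3 = 20.
Augment In→B→Eg: bottleneck 7, flow now 7.
Augment In→D→Eg: bottleneck 7, flow now 14.
Augment In→E→Eg: bottleneck 2, flow now 16.
Augment In→Core→B→Eg: bottleneck 1, flow now 17.
Augment In→A→E→Eg: bottleneck 1, flow now 18.
No augmenting path remains; maximum flow = 18.
In the residual graph, reachable from In: {In, Core, A, B, D, F, E}.
Min-cut edges: B→Eg (8), D→Eg (7), E→Eg (3); capacity 8 + 7 + 3 = 18.
Cut capacity 20 exceeds the max flow 18, so it is not minimum.

No — its capacity is 20, but the minimum cut has capacity 18.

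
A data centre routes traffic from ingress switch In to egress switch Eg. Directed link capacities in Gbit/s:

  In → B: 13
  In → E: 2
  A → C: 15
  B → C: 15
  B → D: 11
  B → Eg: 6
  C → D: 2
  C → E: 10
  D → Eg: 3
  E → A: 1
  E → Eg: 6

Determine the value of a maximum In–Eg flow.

Augment In→B→Eg: bottleneck 6, flow now 6.
Augment In→E→Eg: bottleneck 2, flow now 8.
Augment In→B→D→Eg: bottleneck 3, flow now 11.
Augment In→B→C→E→Eg: bottleneck 4, flow now 15.
No augmenting path remains; maximum flow = 15.
In the residual graph, reachable from In: {In}.
Min-cut edges: In→B (13), In→E (2); capacity 13 + 2 = 15.
This cut is saturated, so no flow can exceed 15.

15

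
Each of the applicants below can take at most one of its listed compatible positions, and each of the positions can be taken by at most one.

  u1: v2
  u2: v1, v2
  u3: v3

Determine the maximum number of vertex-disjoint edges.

Unit-capacity flow: source→left, listed edges, right→sink; max matching = max flow.
Augmenting path u1→v2 (+1); matched 1.
Augmenting path u2→v1 (+1); matched 2.
Augmenting path u3→v3 (+1); matched 3.
No augmenting path remains; maximum matching = 3.
König certificate: {u1, u2, u3} is a vertex cover of size 3 (every listed pair touches it), so no matching can be larger.

3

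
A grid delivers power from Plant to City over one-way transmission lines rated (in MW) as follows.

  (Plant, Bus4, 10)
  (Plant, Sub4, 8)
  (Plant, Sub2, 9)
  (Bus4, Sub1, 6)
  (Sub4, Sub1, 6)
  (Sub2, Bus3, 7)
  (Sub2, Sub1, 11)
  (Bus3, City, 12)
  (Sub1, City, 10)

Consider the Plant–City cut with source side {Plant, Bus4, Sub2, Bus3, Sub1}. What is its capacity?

30

Edges leaving {Plant, Bus4, Sub2, Bus3, Sub1}: Plant→Sub4 (8), Bus3→City (12), Sub1→City (10).
Cut capacity = 8 + 12 + 10 = 30.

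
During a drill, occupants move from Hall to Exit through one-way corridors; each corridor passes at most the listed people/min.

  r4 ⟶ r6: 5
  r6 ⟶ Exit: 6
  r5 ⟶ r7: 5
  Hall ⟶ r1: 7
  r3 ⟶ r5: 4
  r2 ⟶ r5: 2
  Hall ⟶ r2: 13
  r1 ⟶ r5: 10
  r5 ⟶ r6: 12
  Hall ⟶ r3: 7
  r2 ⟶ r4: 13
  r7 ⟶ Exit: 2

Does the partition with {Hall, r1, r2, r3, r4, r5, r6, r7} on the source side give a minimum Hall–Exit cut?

Yes — it is a minimum cut (capacity 8).

Given cut capacity: 6 + 2 = 8.
Augment Hall→r1→r5→r6→Exit: bottleneck 6, flow now 6.
Augment Hall→r1→r5→r7→Exit: bottleneck 1, flow now 7.
Augment Hall→r2→r5→r7→Exit: bottleneck 1, flow now 8.
No augmenting path remains; maximum flow = 8.
Cut capacity 8 equals the max flow, so it is a minimum cut.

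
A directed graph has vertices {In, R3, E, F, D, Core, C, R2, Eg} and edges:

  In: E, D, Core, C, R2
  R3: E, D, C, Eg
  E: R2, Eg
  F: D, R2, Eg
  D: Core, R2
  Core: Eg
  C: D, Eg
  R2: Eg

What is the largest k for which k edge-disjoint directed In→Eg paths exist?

Assign every edge capacity 1; by Menger, the answer equals the max flow.
Path In→E→Eg (+1); total 1.
Path In→Core→Eg (+1); total 2.
Path In→C→Eg (+1); total 3.
Path In→R2→Eg (+1); total 4.
No residual In→Eg path; max flow = 4.
Certifying cut of size 4: {Core→Eg, In→C, In→E, R2→Eg}.

4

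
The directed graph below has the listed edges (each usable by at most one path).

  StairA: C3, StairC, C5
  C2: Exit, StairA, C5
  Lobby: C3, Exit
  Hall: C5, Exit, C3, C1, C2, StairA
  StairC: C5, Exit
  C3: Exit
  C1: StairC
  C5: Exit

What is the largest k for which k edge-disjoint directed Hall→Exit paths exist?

5

Assign every edge capacity 1; by Menger, the answer equals the max flow.
Path Hall→Exit (+1); total 1.
Path Hall→C2→Exit (+1); total 2.
Path Hall→C3→Exit (+1); total 3.
Path Hall→C5→Exit (+1); total 4.
Path Hall→StairA→StairC→Exit (+1); total 5.
No residual Hall→Exit path; max flow = 5.
Certifying cut of size 5: {C3→Exit, C5→Exit, Hall→C2, Hall→Exit, StairC→Exit}.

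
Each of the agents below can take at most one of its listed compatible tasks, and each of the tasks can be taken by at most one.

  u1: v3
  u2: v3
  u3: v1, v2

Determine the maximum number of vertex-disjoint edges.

2

Unit-capacity flow: source→left, listed edges, right→sink; max matching = max flow.
Augmenting path u1→v3 (+1); matched 1.
Augmenting path u3→v1 (+1); matched 2.
No augmenting path remains; maximum matching = 2.
König certificate: {u3, v3} is a vertex cover of size 2 (every listed pair touches it), so no matching can be larger.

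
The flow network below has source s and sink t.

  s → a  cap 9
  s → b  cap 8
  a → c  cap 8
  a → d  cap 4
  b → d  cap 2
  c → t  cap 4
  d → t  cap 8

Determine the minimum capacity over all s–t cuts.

Augment s→a→c→t: bottleneck 4, flow now 4.
Augment s→a→d→t: bottleneck 4, flow now 8.
Augment s→b→d→t: bottleneck 2, flow now 10.
No augmenting path remains; maximum flow = 10.
By max-flow min-cut, the minimum cut capacity equals the max flow.
In the residual graph, reachable from s: {s, a, b, c}.
Min-cut edges: a→d (4), b→d (2), c→t (4); capacity 4 + 2 + 4 = 10.

10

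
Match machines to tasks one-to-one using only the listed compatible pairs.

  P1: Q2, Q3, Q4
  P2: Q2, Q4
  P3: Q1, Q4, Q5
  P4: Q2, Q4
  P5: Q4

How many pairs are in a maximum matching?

Unit-capacity flow: source→left, listed edges, right→sink; max matching = max flow.
Augmenting path P1→Q2 (+1); matched 1.
Augmenting path P2→Q4 (+1); matched 2.
Augmenting path P3→Q1 (+1); matched 3.
Augmenting path P4→Q2→P1→Q3 (+1); matched 4.
No augmenting path remains; maximum matching = 4.
König certificate: {P1, P3, Q2, Q4} is a vertex cover of size 4 (every listed pair touches it), so no matching can be larger.

4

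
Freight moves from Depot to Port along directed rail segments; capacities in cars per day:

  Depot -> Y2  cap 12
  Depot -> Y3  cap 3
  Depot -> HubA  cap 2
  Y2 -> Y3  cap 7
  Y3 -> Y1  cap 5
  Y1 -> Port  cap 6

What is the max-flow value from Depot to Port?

Augment Depot→Y3→Y1→Port: bottleneck 3, flow now 3.
Augment Depot→Y2→Y3→Y1→Port: bottleneck 2, flow now 5.
No augmenting path remains; maximum flow = 5.
In the residual graph, reachable from Depot: {Depot, Y2, Y3, HubA}.
Min-cut edges: Y3→Y1 (5); capacity 5 = 5.
This cut is saturated, so no flow can exceed 5.

5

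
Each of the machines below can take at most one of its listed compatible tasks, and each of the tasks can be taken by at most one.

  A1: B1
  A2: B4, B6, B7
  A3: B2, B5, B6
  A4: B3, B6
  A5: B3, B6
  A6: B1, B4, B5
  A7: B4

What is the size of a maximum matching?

7

Unit-capacity flow: source→left, listed edges, right→sink; max matching = max flow.
Augmenting path A1→B1 (+1); matched 1.
Augmenting path A2→B4 (+1); matched 2.
Augmenting path A3→B2 (+1); matched 3.
Augmenting path A4→B3 (+1); matched 4.
Augmenting path A5→B6 (+1); matched 5.
Augmenting path A6→B5 (+1); matched 6.
Augmenting path A7→B4→A2→B7 (+1); matched 7.
No augmenting path remains; maximum matching = 7.
König certificate: {A1, A2, A3, A4, A5, A6, A7} is a vertex cover of size 7 (every listed pair touches it), so no matching can be larger.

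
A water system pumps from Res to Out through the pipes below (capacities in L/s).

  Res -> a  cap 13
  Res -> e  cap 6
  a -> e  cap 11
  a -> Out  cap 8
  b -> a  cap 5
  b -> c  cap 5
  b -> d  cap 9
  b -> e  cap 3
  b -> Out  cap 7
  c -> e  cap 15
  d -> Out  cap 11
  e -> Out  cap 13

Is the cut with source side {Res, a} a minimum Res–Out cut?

Given cut capacity: 6 + 11 + 8 = 25.
Augment Res→a→Out: bottleneck 8, flow now 8.
Augment Res→e→Out: bottleneck 6, flow now 14.
Augment Res→a→e→Out: bottleneck 5, flow now 19.
No augmenting path remains; maximum flow = 19.
In the residual graph, reachable from Res: {Res}.
Min-cut edges: Res→a (13), Res→e (6); capacity 13 + 6 = 19.
Cut capacity 25 exceeds the max flow 19, so it is not minimum.

No — its capacity is 25, but the minimum cut has capacity 19.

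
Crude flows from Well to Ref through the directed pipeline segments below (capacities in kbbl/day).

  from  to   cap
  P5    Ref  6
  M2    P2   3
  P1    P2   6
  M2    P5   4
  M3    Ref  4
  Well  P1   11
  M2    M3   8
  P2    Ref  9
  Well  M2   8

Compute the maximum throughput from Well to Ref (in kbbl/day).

14

Augment Well→P1→P2→Ref: bottleneck 6, flow now 6.
Augment Well→M2→M3→Ref: bottleneck 4, flow now 10.
Augment Well→M2→P5→Ref: bottleneck 4, flow now 14.
No augmenting path remains; maximum flow = 14.
In the residual graph, reachable from Well: {Well, P1}.
Min-cut edges: Well→M2 (8), P1→P2 (6); capacity 8 + 6 = 14.
This cut is saturated, so no flow can exceed 14.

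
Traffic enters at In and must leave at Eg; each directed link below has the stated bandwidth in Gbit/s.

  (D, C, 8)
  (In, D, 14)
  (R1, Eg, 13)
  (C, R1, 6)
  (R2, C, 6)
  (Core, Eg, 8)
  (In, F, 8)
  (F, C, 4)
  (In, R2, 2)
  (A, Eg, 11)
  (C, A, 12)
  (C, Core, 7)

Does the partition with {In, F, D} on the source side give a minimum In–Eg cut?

Given cut capacity: 2 + 4 + 8 = 14.
Augment In→F→C→A→Eg: bottleneck 4, flow now 4.
Augment In→D→C→A→Eg: bottleneck 7, flow now 11.
Augment In→D→C→R1→Eg: bottleneck 1, flow now 12.
Augment In→R2→C→R1→Eg: bottleneck 2, flow now 14.
No augmenting path remains; maximum flow = 14.
Cut capacity 14 equals the max flow, so it is a minimum cut.

Yes — it is a minimum cut (capacity 14).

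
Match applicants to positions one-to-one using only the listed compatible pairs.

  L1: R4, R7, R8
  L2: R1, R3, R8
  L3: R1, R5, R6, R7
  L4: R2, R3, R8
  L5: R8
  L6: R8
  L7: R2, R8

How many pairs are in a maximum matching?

Unit-capacity flow: source→left, listed edges, right→sink; max matching = max flow.
Augmenting path L1→R4 (+1); matched 1.
Augmenting path L2→R1 (+1); matched 2.
Augmenting path L3→R5 (+1); matched 3.
Augmenting path L4→R2 (+1); matched 4.
Augmenting path L5→R8 (+1); matched 5.
Augmenting path L7→R2→L4→R3 (+1); matched 6.
No augmenting path remains; maximum matching = 6.
König certificate: {L1, L2, L3, L4, L7, R8} is a vertex cover of size 6 (every listed pair touches it), so no matching can be larger.

6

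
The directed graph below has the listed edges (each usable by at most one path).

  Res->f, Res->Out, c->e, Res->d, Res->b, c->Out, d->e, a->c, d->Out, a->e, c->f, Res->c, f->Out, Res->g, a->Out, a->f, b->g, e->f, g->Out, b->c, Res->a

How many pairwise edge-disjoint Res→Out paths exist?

6

Assign every edge capacity 1; by Menger, the answer equals the max flow.
Path Res→Out (+1); total 1.
Path Res→a→Out (+1); total 2.
Path Res→c→Out (+1); total 3.
Path Res→d→Out (+1); total 4.
Path Res→f→Out (+1); total 5.
Path Res→g→Out (+1); total 6.
No residual Res→Out path; max flow = 6.
Certifying cut of size 6: {Res→Out, Res→a, Res→d, c→Out, f→Out, g→Out}.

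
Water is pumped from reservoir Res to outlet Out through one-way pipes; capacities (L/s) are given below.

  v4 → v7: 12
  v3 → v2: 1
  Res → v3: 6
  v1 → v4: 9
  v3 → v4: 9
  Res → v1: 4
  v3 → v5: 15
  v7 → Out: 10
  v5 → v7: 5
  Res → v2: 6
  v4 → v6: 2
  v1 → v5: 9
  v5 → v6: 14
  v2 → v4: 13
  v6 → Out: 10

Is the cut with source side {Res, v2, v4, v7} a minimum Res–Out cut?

Given cut capacity: 4 + 6 + 2 + 10 = 22.
Augment Res→v1→v4→v6→Out: bottleneck 2, flow now 2.
Augment Res→v1→v4→v7→Out: bottleneck 2, flow now 4.
Augment Res→v2→v4→v7→Out: bottleneck 6, flow now 10.
Augment Res→v3→v4→v7→Out: bottleneck 2, flow now 12.
Augment Res→v3→v5→v6→Out: bottleneck 4, flow now 16.
No augmenting path remains; maximum flow = 16.
In the residual graph, reachable from Res: {Res}.
Min-cut edges: Res→v1 (4), Res→v2 (6), Res→v3 (6); capacity 4 + 6 + 6 = 16.
Cut capacity 22 exceeds the max flow 16, so it is not minimum.

No — its capacity is 22, but the minimum cut has capacity 16.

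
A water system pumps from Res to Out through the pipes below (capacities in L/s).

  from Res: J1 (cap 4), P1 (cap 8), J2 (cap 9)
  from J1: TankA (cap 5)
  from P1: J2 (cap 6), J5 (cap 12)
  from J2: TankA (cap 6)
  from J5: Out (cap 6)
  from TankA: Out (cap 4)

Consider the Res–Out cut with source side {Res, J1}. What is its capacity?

22

Edges leaving {Res, J1}: Res→P1 (8), Res→J2 (9), J1→TankA (5).
Cut capacity = 8 + 9 + 5 = 22.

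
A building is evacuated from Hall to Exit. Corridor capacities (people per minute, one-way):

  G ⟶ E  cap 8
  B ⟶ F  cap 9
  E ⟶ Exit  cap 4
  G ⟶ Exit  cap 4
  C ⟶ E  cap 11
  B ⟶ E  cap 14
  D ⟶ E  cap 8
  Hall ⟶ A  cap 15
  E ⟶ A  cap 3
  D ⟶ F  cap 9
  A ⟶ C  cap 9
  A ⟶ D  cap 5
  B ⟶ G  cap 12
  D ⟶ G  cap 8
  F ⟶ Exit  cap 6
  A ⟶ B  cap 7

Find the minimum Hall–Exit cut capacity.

Augment Hall→A→B→E→Exit: bottleneck 4, flow now 4.
Augment Hall→A→B→F→Exit: bottleneck 3, flow now 7.
Augment Hall→A→D→F→Exit: bottleneck 3, flow now 10.
Augment Hall→A→D→G→Exit: bottleneck 2, flow now 12.
Augment Hall→A→C→E→B→G→Exit: bottleneck 2, flow now 14. (uses reverse residual edge)
No augmenting path remains; maximum flow = 14.
By max-flow min-cut, the minimum cut capacity equals the max flow.
In the residual graph, reachable from Hall: {Hall, A, B, C, D, E, F, G}.
Min-cut edges: E→Exit (4), F→Exit (6), G→Exit (4); capacity 4 + 6 + 4 = 14.

14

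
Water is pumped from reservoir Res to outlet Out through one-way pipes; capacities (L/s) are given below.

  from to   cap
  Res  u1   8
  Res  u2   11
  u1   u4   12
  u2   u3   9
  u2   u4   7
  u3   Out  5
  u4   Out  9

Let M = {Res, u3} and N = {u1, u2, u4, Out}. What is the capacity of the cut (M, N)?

Edges leaving {Res, u3}: Res→u1 (8), Res→u2 (11), u3→Out (5).
Cut capacity = 8 + 11 + 5 = 24.

24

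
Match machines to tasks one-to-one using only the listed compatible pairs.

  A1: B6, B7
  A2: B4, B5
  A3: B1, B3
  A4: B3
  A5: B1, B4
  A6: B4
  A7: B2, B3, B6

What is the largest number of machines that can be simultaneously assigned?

6

Unit-capacity flow: source→left, listed edges, right→sink; max matching = max flow.
Augmenting path A1→B6 (+1); matched 1.
Augmenting path A2→B4 (+1); matched 2.
Augmenting path A3→B1 (+1); matched 3.
Augmenting path A4→B3 (+1); matched 4.
Augmenting path A7→B2 (+1); matched 5.
Augmenting path A5→B4→A2→B5 (+1); matched 6.
No augmenting path remains; maximum matching = 6.
König certificate: {A1, A2, A7, B1, B3, B4} is a vertex cover of size 6 (every listed pair touches it), so no matching can be larger.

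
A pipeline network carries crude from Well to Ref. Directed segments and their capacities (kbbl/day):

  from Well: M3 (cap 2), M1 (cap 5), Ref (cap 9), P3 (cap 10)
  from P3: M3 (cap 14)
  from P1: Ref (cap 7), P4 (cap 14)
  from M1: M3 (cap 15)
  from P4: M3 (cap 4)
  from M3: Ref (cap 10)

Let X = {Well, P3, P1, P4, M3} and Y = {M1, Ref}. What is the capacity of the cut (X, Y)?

Edges leaving {Well, P3, P1, P4, M3}: Well→M1 (5), Well→Ref (9), P1→Ref (7), M3→Ref (10).
Cut capacity = 5 + 9 + 7 + 10 = 31.

31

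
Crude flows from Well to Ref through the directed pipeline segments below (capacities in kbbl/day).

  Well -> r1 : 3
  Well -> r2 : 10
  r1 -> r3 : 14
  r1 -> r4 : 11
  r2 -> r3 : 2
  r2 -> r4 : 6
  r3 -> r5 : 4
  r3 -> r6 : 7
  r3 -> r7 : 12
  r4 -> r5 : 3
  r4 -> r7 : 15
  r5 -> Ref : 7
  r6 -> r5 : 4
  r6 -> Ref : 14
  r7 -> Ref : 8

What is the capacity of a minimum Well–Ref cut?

Augment Well→r1→r3→r5→Ref: bottleneck 3, flow now 3.
Augment Well→r2→r3→r5→Ref: bottleneck 1, flow now 4.
Augment Well→r2→r3→r6→Ref: bottleneck 1, flow now 5.
Augment Well→r2→r4→r5→Ref: bottleneck 3, flow now 8.
Augment Well→r2→r4→r7→Ref: bottleneck 3, flow now 11.
No augmenting path remains; maximum flow = 11.
By max-flow min-cut, the minimum cut capacity equals the max flow.
In the residual graph, reachable from Well: {Well, r2}.
Min-cut edges: Well→r1 (3), r2→r3 (2), r2→r4 (6); capacity 3 + 2 + 6 = 11.

11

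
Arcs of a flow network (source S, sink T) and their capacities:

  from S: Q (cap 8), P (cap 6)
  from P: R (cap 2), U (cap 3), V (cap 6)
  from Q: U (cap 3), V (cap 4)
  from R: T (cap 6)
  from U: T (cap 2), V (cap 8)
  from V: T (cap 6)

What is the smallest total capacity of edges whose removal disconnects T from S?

Augment S→P→R→T: bottleneck 2, flow now 2.
Augment S→P→U→T: bottleneck 2, flow now 4.
Augment S→P→V→T: bottleneck 2, flow now 6.
Augment S→Q→V→T: bottleneck 4, flow now 10.
No augmenting path remains; maximum flow = 10.
By max-flow min-cut, the minimum cut capacity equals the max flow.
In the residual graph, reachable from S: {S, P, Q, U, V}.
Min-cut edges: P→R (2), U→T (2), V→T (6); capacity 2 + 2 + 6 = 10.

10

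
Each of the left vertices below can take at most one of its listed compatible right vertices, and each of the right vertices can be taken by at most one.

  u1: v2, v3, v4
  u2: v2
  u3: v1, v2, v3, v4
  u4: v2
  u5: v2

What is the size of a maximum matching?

3

Unit-capacity flow: source→left, listed edges, right→sink; max matching = max flow.
Augmenting path u1→v2 (+1); matched 1.
Augmenting path u3→v1 (+1); matched 2.
Augmenting path u2→v2→u1→v3 (+1); matched 3.
No augmenting path remains; maximum matching = 3.
König certificate: {u1, u3, v2} is a vertex cover of size 3 (every listed pair touches it), so no matching can be larger.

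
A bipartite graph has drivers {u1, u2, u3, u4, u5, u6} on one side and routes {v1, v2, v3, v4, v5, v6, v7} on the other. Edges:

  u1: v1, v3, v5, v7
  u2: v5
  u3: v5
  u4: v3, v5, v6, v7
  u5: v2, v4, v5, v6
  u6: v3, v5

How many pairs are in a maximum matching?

5

Unit-capacity flow: source→left, listed edges, right→sink; max matching = max flow.
Augmenting path u1→v1 (+1); matched 1.
Augmenting path u2→v5 (+1); matched 2.
Augmenting path u4→v3 (+1); matched 3.
Augmenting path u5→v2 (+1); matched 4.
Augmenting path u6→v3→u4→v6 (+1); matched 5.
No augmenting path remains; maximum matching = 5.
König certificate: {u1, u4, u5, u6, v5} is a vertex cover of size 5 (every listed pair touches it), so no matching can be larger.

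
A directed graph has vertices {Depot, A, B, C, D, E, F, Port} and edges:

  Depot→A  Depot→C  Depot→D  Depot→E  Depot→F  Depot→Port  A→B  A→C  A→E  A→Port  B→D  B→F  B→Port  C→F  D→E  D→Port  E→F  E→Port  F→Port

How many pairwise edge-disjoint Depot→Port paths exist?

Assign every edge capacity 1; by Menger, the answer equals the max flow.
Path Depot→Port (+1); total 1.
Path Depot→A→Port (+1); total 2.
Path Depot→D→Port (+1); total 3.
Path Depot→E→Port (+1); total 4.
Path Depot→F→Port (+1); total 5.
No residual Depot→Port path; max flow = 5.
Certifying cut of size 5: {Depot→A, Depot→D, Depot→E, Depot→Port, F→Port}.

5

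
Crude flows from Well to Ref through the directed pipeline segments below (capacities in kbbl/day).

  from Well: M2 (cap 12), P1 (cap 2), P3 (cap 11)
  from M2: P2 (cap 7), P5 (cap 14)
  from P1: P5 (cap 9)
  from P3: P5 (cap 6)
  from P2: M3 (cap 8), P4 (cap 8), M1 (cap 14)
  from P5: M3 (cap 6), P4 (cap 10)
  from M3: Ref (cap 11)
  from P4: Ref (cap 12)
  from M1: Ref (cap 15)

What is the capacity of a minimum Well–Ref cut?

Augment Well→M2→P2→M3→Ref: bottleneck 7, flow now 7.
Augment Well→M2→P5→M3→Ref: bottleneck 4, flow now 11.
Augment Well→M2→P5→P4→Ref: bottleneck 1, flow now 12.
Augment Well→P1→P5→P4→Ref: bottleneck 2, flow now 14.
Augment Well→P3→P5→P4→Ref: bottleneck 6, flow now 20.
No augmenting path remains; maximum flow = 20.
By max-flow min-cut, the minimum cut capacity equals the max flow.
In the residual graph, reachable from Well: {Well, P3}.
Min-cut edges: Well→M2 (12), Well→P1 (2), P3→P5 (6); capacity 12 + 2 + 6 = 20.

20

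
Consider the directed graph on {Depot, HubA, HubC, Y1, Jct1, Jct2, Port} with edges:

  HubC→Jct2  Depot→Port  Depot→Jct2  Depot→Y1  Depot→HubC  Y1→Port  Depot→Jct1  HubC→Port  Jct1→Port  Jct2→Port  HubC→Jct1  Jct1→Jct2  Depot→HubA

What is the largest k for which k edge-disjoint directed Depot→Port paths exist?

5

Assign every edge capacity 1; by Menger, the answer equals the max flow.
Path Depot→Port (+1); total 1.
Path Depot→HubC→Port (+1); total 2.
Path Depot→Y1→Port (+1); total 3.
Path Depot→Jct1→Port (+1); total 4.
Path Depot→Jct2→Port (+1); total 5.
No residual Depot→Port path; max flow = 5.
Certifying cut of size 5: {Depot→HubC, Depot→Jct1, Depot→Jct2, Depot→Port, Depot→Y1}.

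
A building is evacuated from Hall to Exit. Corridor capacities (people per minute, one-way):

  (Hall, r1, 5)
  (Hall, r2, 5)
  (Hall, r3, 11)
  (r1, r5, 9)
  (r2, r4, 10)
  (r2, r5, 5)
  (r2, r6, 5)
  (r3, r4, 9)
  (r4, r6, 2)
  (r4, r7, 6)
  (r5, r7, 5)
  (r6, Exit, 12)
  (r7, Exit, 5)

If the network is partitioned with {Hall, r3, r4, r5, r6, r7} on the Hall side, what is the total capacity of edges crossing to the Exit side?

Edges leaving {Hall, r3, r4, r5, r6, r7}: Hall→r1 (5), Hall→r2 (5), r6→Exit (12), r7→Exit (5).
Cut capacity = 5 + 5 + 12 + 5 = 27.

27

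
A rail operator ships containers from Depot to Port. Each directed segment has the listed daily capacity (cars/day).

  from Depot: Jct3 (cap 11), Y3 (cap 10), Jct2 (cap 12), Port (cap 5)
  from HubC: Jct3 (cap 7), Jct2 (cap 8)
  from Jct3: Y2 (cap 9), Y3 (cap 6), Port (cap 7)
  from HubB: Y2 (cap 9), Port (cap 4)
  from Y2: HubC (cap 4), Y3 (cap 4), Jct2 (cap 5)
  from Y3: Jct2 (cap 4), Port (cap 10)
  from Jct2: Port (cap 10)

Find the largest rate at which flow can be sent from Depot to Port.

32

Augment Depot→Port: bottleneck 5, flow now 5.
Augment Depot→Jct3→Port: bottleneck 7, flow now 12.
Augment Depot→Y3→Port: bottleneck 10, flow now 22.
Augment Depot→Jct2→Port: bottleneck 10, flow now 32.
No augmenting path remains; maximum flow = 32.
In the residual graph, reachable from Depot: {Depot, HubC, Jct3, Y2, Y3, Jct2}.
Min-cut edges: Depot→Port (5), Jct3→Port (7), Y3→Port (10), Jct2→Port (10); capacity 5 + 7 + 10 + 10 = 32.
This cut is saturated, so no flow can exceed 32.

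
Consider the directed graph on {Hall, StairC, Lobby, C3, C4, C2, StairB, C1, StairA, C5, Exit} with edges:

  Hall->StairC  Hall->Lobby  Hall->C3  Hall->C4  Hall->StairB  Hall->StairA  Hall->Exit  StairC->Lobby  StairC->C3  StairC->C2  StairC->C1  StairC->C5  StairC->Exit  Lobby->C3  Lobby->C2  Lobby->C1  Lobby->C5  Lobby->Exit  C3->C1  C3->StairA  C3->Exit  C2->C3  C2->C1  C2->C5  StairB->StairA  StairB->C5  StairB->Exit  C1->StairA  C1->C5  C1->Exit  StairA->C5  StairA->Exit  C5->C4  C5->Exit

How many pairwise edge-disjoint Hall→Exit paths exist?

6

Assign every edge capacity 1; by Menger, the answer equals the max flow.
Path Hall→Exit (+1); total 1.
Path Hall→StairC→Exit (+1); total 2.
Path Hall→Lobby→Exit (+1); total 3.
Path Hall→C3→Exit (+1); total 4.
Path Hall→StairB→Exit (+1); total 5.
Path Hall→StairA→Exit (+1); total 6.
No residual Hall→Exit path; max flow = 6.
Certifying cut of size 6: {Hall→C3, Hall→Exit, Hall→Lobby, Hall→StairA, Hall→StairB, Hall→StairC}.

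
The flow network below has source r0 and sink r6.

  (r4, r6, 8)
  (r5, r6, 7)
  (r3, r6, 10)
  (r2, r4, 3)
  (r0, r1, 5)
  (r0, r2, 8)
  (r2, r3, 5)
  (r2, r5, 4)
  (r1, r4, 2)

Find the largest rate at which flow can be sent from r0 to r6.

Augment r0→r1→r4→r6: bottleneck 2, flow now 2.
Augment r0→r2→r3→r6: bottleneck 5, flow now 7.
Augment r0→r2→r4→r6: bottleneck 3, flow now 10.
No augmenting path remains; maximum flow = 10.
In the residual graph, reachable from r0: {r0, r1}.
Min-cut edges: r0→r2 (8), r1→r4 (2); capacity 8 + 2 = 10.
This cut is saturated, so no flow can exceed 10.

10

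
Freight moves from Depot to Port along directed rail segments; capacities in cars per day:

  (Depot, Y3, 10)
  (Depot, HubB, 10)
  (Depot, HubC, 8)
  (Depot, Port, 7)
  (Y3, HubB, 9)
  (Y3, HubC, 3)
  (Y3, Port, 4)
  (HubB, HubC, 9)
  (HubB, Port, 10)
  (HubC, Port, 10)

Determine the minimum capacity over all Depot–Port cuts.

31

Augment Depot→Port: bottleneck 7, flow now 7.
Augment Depot→Y3→Port: bottleneck 4, flow now 11.
Augment Depot→HubB→Port: bottleneck 10, flow now 21.
Augment Depot→HubC→Port: bottleneck 8, flow now 29.
Augment Depot→Y3→HubC→Port: bottleneck 2, flow now 31.
No augmenting path remains; maximum flow = 31.
By max-flow min-cut, the minimum cut capacity equals the max flow.
In the residual graph, reachable from Depot: {Depot, Y3, HubB, HubC}.
Min-cut edges: Depot→Port (7), Y3→Port (4), HubB→Port (10), HubC→Port (10); capacity 7 + 4 + 10 + 10 = 31.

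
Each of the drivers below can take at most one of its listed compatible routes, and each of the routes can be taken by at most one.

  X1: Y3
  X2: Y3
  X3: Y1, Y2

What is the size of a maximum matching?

Unit-capacity flow: source→left, listed edges, right→sink; max matching = max flow.
Augmenting path X1→Y3 (+1); matched 1.
Augmenting path X3→Y1 (+1); matched 2.
No augmenting path remains; maximum matching = 2.
König certificate: {X3, Y3} is a vertex cover of size 2 (every listed pair touches it), so no matching can be larger.

2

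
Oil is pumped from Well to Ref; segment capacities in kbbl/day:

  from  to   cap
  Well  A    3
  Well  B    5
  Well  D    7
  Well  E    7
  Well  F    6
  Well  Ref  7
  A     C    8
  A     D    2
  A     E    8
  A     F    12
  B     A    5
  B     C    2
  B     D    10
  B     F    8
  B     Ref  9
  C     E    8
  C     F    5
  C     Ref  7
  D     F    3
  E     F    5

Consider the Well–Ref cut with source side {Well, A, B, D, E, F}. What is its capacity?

Edges leaving {Well, A, B, D, E, F}: Well→Ref (7), A→C (8), B→C (2), B→Ref (9).
Cut capacity = 7 + 8 + 2 + 9 = 26.

26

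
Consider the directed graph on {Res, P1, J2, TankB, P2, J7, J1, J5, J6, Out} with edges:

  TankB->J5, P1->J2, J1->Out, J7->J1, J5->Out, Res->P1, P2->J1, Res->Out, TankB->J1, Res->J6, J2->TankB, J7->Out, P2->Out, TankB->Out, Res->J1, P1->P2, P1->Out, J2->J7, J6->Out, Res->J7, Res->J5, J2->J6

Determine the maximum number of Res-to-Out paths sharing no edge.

6

Assign every edge capacity 1; by Menger, the answer equals the max flow.
Path Res→Out (+1); total 1.
Path Res→P1→Out (+1); total 2.
Path Res→J7→Out (+1); total 3.
Path Res→J1→Out (+1); total 4.
Path Res→J5→Out (+1); total 5.
Path Res→J6→Out (+1); total 6.
No residual Res→Out path; max flow = 6.
Certifying cut of size 6: {Res→J1, Res→J5, Res→J6, Res→J7, Res→Out, Res→P1}.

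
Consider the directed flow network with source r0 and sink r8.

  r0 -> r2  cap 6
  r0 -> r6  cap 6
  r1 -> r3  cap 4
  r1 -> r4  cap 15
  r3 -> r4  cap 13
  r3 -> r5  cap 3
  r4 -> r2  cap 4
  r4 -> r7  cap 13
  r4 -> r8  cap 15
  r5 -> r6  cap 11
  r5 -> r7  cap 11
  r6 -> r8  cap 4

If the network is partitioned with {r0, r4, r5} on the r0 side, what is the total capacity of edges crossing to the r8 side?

66

Edges leaving {r0, r4, r5}: r0→r2 (6), r0→r6 (6), r4→r2 (4), r4→r7 (13), r4→r8 (15), r5→r6 (11), r5→r7 (11).
Cut capacity = 6 + 6 + 4 + 13 + 15 + 11 + 11 = 66.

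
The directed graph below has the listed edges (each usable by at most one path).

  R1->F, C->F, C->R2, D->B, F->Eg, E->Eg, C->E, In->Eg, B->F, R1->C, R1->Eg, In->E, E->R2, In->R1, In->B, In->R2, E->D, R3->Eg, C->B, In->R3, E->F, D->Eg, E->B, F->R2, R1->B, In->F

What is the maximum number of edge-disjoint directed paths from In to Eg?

5

Assign every edge capacity 1; by Menger, the answer equals the max flow.
Path In→Eg (+1); total 1.
Path In→R1→Eg (+1); total 2.
Path In→R3→Eg (+1); total 3.
Path In→E→Eg (+1); total 4.
Path In→F→Eg (+1); total 5.
No residual In→Eg path; max flow = 5.
Certifying cut of size 5: {F→Eg, In→E, In→Eg, In→R1, In→R3}.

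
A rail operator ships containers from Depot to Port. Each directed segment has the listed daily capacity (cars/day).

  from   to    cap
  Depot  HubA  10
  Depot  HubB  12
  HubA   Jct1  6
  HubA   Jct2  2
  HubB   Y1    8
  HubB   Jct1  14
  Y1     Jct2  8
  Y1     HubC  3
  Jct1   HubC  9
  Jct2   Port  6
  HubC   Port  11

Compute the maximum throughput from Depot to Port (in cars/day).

17

Augment Depot→HubA→Jct2→Port: bottleneck 2, flow now 2.
Augment Depot→HubA→Jct1→HubC→Port: bottleneck 6, flow now 8.
Augment Depot→HubB→Y1→Jct2→Port: bottleneck 4, flow now 12.
Augment Depot→HubB→Y1→HubC→Port: bottleneck 3, flow now 15.
Augment Depot→HubB→Jct1→HubC→Port: bottleneck 2, flow now 17.
No augmenting path remains; maximum flow = 17.
In the residual graph, reachable from Depot: {Depot, HubA, HubB, Y1, Jct1, Jct2, HubC}.
Min-cut edges: Jct2→Port (6), HubC→Port (11); capacity 6 + 11 = 17.
This cut is saturated, so no flow can exceed 17.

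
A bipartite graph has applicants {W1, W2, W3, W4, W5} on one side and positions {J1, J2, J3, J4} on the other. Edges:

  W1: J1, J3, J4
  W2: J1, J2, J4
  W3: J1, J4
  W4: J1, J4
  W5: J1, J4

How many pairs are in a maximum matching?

4

Unit-capacity flow: source→left, listed edges, right→sink; max matching = max flow.
Augmenting path W1→J1 (+1); matched 1.
Augmenting path W2→J2 (+1); matched 2.
Augmenting path W3→J4 (+1); matched 3.
Augmenting path W4→J1→W1→J3 (+1); matched 4.
No augmenting path remains; maximum matching = 4.
König certificate: {W1, W2, J1, J4} is a vertex cover of size 4 (every listed pair touches it), so no matching can be larger.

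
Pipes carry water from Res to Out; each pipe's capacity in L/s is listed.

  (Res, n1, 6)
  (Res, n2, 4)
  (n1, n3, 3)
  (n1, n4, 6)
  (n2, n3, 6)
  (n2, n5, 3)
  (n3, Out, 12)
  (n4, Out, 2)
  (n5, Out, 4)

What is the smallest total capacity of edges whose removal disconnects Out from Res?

9

Augment Res→n1→n3→Out: bottleneck 3, flow now 3.
Augment Res→n1→n4→Out: bottleneck 2, flow now 5.
Augment Res→n2→n3→Out: bottleneck 4, flow now 9.
No augmenting path remains; maximum flow = 9.
By max-flow min-cut, the minimum cut capacity equals the max flow.
In the residual graph, reachable from Res: {Res, n1, n4}.
Min-cut edges: Res→n2 (4), n1→n3 (3), n4→Out (2); capacity 4 + 3 + 2 = 9.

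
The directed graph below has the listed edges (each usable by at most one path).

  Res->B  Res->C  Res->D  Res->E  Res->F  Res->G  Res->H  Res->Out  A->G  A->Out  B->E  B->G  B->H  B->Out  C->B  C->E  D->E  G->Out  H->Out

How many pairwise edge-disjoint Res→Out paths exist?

Assign every edge capacity 1; by Menger, the answer equals the max flow.
Path Res→Out (+1); total 1.
Path Res→B→Out (+1); total 2.
Path Res→G→Out (+1); total 3.
Path Res→H→Out (+1); total 4.
No residual Res→Out path; max flow = 4.
Certifying cut of size 4: {B→Out, G→Out, H→Out, Res→Out}.

4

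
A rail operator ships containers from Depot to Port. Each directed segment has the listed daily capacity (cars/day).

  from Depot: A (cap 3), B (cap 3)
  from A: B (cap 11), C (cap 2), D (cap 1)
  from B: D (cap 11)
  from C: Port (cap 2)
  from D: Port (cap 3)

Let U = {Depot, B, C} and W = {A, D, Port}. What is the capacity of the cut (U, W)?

16

Edges leaving {Depot, B, C}: Depot→A (3), B→D (11), C→Port (2).
Cut capacity = 3 + 11 + 2 = 16.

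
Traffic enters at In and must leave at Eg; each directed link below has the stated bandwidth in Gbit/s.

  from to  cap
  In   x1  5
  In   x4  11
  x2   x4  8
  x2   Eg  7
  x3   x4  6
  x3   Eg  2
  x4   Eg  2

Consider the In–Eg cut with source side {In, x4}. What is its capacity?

Edges leaving {In, x4}: In→x1 (5), x4→Eg (2).
Cut capacity = 5 + 2 = 7.

7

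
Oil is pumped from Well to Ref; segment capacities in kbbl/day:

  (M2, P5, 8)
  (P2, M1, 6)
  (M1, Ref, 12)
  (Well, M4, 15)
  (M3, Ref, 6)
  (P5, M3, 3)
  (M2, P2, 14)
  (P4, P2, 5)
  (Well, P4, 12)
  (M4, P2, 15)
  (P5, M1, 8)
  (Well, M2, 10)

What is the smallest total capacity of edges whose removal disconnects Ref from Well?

14

Augment Well→P4→P2→M1→Ref: bottleneck 5, flow now 5.
Augment Well→M4→P2→M1→Ref: bottleneck 1, flow now 6.
Augment Well→M2→P5→M1→Ref: bottleneck 6, flow now 12.
Augment Well→M2→P5→M3→Ref: bottleneck 2, flow now 14.
No augmenting path remains; maximum flow = 14.
By max-flow min-cut, the minimum cut capacity equals the max flow.
In the residual graph, reachable from Well: {Well, P4, M4, M2, P2}.
Min-cut edges: M2→P5 (8), P2→M1 (6); capacity 8 + 6 = 14.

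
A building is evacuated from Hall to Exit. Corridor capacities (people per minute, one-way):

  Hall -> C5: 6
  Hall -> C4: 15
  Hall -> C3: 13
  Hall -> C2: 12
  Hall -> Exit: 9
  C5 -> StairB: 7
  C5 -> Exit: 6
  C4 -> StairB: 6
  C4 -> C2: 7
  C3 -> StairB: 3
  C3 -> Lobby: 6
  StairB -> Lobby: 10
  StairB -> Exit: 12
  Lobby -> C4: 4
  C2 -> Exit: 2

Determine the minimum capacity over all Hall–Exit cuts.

26

Augment Hall→Exit: bottleneck 9, flow now 9.
Augment Hall→C5→Exit: bottleneck 6, flow now 15.
Augment Hall→C2→Exit: bottleneck 2, flow now 17.
Augment Hall→C4→StairB→Exit: bottleneck 6, flow now 23.
Augment Hall→C3→StairB→Exit: bottleneck 3, flow now 26.
No augmenting path remains; maximum flow = 26.
By max-flow min-cut, the minimum cut capacity equals the max flow.
In the residual graph, reachable from Hall: {Hall, C4, C3, Lobby, C2}.
Min-cut edges: Hall→C5 (6), Hall→Exit (9), C4→StairB (6), C3→StairB (3), C2→Exit (2); capacity 6 + 9 + 6 + 3 + 2 = 26.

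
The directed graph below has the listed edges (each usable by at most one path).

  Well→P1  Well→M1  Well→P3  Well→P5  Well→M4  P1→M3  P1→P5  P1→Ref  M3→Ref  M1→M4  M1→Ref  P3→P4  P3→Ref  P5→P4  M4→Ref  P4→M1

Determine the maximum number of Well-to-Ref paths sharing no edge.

Assign every edge capacity 1; by Menger, the answer equals the max flow.
Path Well→P1→Ref (+1); total 1.
Path Well→M1→Ref (+1); total 2.
Path Well→P3→Ref (+1); total 3.
Path Well→M4→Ref (+1); total 4.
No residual Well→Ref path; max flow = 4.
Certifying cut of size 4: {M1→Ref, M4→Ref, Well→P1, Well→P3}.

4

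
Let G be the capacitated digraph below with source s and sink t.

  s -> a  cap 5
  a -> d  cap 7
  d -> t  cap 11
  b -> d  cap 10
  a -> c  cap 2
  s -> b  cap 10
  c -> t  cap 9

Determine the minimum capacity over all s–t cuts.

13

Augment s→a→c→t: bottleneck 2, flow now 2.
Augment s→a→d→t: bottleneck 3, flow now 5.
Augment s→b→d→t: bottleneck 8, flow now 13.
No augmenting path remains; maximum flow = 13.
By max-flow min-cut, the minimum cut capacity equals the max flow.
In the residual graph, reachable from s: {s, a, b, d}.
Min-cut edges: a→c (2), d→t (11); capacity 2 + 11 = 13.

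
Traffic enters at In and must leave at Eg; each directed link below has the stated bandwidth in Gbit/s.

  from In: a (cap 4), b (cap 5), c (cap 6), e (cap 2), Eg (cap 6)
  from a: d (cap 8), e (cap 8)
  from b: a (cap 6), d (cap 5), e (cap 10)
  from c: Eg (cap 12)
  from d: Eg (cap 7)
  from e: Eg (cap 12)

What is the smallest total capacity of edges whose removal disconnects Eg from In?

23

Augment In→Eg: bottleneck 6, flow now 6.
Augment In→c→Eg: bottleneck 6, flow now 12.
Augment In→e→Eg: bottleneck 2, flow now 14.
Augment In→a→d→Eg: bottleneck 4, flow now 18.
Augment In→b→d→Eg: bottleneck 3, flow now 21.
Augment In→b→e→Eg: bottleneck 2, flow now 23.
No augmenting path remains; maximum flow = 23.
By max-flow min-cut, the minimum cut capacity equals the max flow.
In the residual graph, reachable from In: {In}.
Min-cut edges: In→a (4), In→b (5), In→c (6), In→e (2), In→Eg (6); capacity 4 + 5 + 6 + 2 + 6 = 23.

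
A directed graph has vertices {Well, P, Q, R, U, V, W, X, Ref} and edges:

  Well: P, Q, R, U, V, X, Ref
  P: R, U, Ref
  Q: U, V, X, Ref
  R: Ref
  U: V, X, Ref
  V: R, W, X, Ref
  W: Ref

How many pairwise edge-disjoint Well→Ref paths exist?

6

Assign every edge capacity 1; by Menger, the answer equals the max flow.
Path Well→Ref (+1); total 1.
Path Well→P→Ref (+1); total 2.
Path Well→Q→Ref (+1); total 3.
Path Well→R→Ref (+1); total 4.
Path Well→U→Ref (+1); total 5.
Path Well→V→Ref (+1); total 6.
No residual Well→Ref path; max flow = 6.
Certifying cut of size 6: {Well→P, Well→Q, Well→R, Well→Ref, Well→U, Well→V}.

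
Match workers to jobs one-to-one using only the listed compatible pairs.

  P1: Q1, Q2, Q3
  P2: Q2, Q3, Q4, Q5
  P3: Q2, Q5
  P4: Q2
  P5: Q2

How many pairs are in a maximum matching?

Unit-capacity flow: source→left, listed edges, right→sink; max matching = max flow.
Augmenting path P1→Q1 (+1); matched 1.
Augmenting path P2→Q2 (+1); matched 2.
Augmenting path P3→Q5 (+1); matched 3.
Augmenting path P4→Q2→P2→Q3 (+1); matched 4.
No augmenting path remains; maximum matching = 4.
König certificate: {P1, P2, P3, Q2} is a vertex cover of size 4 (every listed pair touches it), so no matching can be larger.

4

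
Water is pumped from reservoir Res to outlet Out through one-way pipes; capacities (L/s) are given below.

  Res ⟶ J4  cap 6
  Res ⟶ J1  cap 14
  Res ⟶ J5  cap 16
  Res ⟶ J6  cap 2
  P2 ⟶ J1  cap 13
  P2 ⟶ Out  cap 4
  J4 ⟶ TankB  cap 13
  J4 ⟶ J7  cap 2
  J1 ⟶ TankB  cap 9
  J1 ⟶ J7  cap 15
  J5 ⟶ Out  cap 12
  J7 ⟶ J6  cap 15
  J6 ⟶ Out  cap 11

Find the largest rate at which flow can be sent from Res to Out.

Augment Res→J5→Out: bottleneck 12, flow now 12.
Augment Res→J6→Out: bottleneck 2, flow now 14.
Augment Res→J4→J7→J6→Out: bottleneck 2, flow now 16.
Augment Res→J1→J7→J6→Out: bottleneck 7, flow now 23.
No augmenting path remains; maximum flow = 23.
In the residual graph, reachable from Res: {Res, J4, J1, TankB, J5, J7, J6}.
Min-cut edges: J5→Out (12), J6→Out (11); capacity 12 + 11 = 23.
This cut is saturated, so no flow can exceed 23.

23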